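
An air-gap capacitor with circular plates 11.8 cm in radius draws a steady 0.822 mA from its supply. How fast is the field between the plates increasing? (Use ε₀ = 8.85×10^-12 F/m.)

2.12×10^9 V/(m·s)

Charge continuity gives I_d = I = 8.22×10^-4 A between the plates.
Since I_d = ε₀ A dE/dt, dE/dt = I_d/(ε₀A) = (8.22×10^-4)/((8.85×10^-12)(0.04374)) = 2.12×10^9 V/(m·s).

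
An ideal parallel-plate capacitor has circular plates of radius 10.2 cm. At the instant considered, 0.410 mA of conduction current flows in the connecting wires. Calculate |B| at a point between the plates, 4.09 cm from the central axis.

Between the plates the displacement current equals the wire current: I_d = 0.410 mA = 4.10×10^-4 A.
An Ampèrian loop of radius r encloses a fraction (r/R)² of I_d. Then B·2πr = μ₀ I_d (r/R)², giving B = μ₀ I_d r/(2πR²) = 3.22×10^-10 T.

3.22×10^-10 T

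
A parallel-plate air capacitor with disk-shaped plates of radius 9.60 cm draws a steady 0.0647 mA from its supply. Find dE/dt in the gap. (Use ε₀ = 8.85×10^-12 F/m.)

2.53×10^8 V/(m·s)

Charge continuity gives I_d = I = 6.47×10^-5 A between the plates.
Since I_d = ε₀ A dE/dt, dE/dt = I_d/(ε₀A) = (6.47×10^-5)/((8.85×10^-12)(0.02895)) = 2.53×10^8 V/(m·s).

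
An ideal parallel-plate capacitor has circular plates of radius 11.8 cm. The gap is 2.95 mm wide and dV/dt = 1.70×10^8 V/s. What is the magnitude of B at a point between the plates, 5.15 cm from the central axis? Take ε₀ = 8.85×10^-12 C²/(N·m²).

dE/dt = (dV/dt)/d = 5.763×10^10 V/(m·s); I_d = ε₀(πR²)(dE/dt) = (8.85×10^-12)(0.04374)(5.763×10^10) = 0.02231 A.
An Ampèrian loop of radius r encloses a fraction (r/R)² of I_d. Then B·2πr = μ₀ I_d (r/R)², giving B = μ₀ I_d r/(2πR²) = 1.65×10^-8 T.

1.65×10^-8 T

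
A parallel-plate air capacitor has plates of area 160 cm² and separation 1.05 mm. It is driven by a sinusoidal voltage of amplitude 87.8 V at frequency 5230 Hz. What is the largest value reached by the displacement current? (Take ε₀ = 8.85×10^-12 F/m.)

3.89×10^-4 A

C = ε₀A/d = (8.85×10^-12)(0.0160)/(1.05×10^-3) = 1.349×10^-10 F; ω = 2πf = 3.286×10^4 rad/s.
I_d = C dV/dt, so |I_d|_max = C V₀ ω = (1.349×10^-10)(87.8)(3.286×10^4) = 3.89×10^-4 A.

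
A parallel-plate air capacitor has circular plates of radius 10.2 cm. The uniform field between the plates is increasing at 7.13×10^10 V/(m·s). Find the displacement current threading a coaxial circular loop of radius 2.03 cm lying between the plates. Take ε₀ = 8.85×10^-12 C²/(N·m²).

Through the whole plate area (πR² = 0.03269 m²), I_d = ε₀ πR² dE/dt = 0.02063 A.
Since J_d is uniform, the enclosed fraction is (r/R)² = 0.03961, giving I_d,enc = 8.17×10^-4 A.

8.17×10^-4 A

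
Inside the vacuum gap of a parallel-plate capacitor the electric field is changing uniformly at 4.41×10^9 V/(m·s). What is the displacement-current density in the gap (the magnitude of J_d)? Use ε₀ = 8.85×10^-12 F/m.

J_d = ε₀ dE/dt = (8.85×10^-12)(4.41×10^9) = 0.0390 A/m².

0.0390 A/m²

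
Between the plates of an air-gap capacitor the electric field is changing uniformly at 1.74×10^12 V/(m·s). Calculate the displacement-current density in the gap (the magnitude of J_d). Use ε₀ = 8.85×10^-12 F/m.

The displacement-current density is ε₀ ∂E/∂t = (8.85×10^-12)(1.74×10^12) = 15.4 A/m².

15.4 A/m²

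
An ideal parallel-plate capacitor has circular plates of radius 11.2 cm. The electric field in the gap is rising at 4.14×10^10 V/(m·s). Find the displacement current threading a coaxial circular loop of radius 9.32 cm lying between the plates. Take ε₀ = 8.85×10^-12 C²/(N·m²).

0.0100 A

Through the whole plate area (πR² = 0.03941 m²), I_d = ε₀ πR² dE/dt = 0.01444 A.
Through an area πr² the displacement current is I_d·(πr²/πR²) = I_d (r/R)² = 0.0100 A.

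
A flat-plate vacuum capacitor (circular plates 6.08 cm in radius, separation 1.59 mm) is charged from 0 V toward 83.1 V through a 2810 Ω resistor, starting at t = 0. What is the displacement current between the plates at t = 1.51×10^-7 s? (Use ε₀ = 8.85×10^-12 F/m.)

C = ε₀A/d = (8.85×10^-12)(0.01161)/(1.59×10^-3) = 6.462×10^-11 F, so τ = RC = 1.816×10^-7 s.
The conduction current is I(t) = (V₀/R) e^(−t/τ), and the displacement current between the plates equals it.
t/τ = 0.8315; I_d = (83.1/2810) · e^(−0.8315) = (0.02957)(0.4354) = 0.0129 A.

0.0129 A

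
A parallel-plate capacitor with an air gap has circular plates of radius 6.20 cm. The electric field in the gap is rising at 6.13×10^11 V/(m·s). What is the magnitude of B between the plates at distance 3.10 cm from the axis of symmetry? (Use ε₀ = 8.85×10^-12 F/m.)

1.06×10^-7 T

I_d = ε₀ dΦ_E/dt = ε₀ πR² (dE/dt) = (8.85×10^-12)(0.01208)(6.13×10^11) = 0.06553 A through the full plate area.
∮B·dl = μ₀ I_d,enc with I_d,enc = I_d r²/R² = 0.01638 A; so B = μ₀ I_d,enc/(2πr) = 1.06×10^-7 T.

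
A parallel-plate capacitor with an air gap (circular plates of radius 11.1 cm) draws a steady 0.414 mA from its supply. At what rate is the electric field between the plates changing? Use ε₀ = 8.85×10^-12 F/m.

1.21×10^9 V/(m·s)

By continuity, I_d in the gap equals the 0.414 mA flowing in the wire.
Inverting I_d = ε₀ A dE/dt gives dE/dt = 4.14×10^-4 / (8.85×10^-12 · 0.03871) = 1.21×10^9 V/(m·s).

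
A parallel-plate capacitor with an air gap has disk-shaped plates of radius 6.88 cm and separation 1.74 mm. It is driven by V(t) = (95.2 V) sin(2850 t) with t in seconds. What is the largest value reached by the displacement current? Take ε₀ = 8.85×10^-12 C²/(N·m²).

(dE/dt)_max = V₀ω/d = 1.559×10^8 V/(m·s); ω = 2850 rad/s.
I_d,max = ε₀ A (dE/dt)_max = (8.85×10^-12)(0.01487)(1.559×10^8) = 2.05×10^-5 A.

2.05×10^-5 A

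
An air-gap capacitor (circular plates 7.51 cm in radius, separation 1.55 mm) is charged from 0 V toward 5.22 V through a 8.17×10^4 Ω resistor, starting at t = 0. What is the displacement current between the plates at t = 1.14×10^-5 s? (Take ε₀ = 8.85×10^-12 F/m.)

1.61×10^-5 A

C = ε₀A/d = (8.85×10^-12)(0.01772)/(1.55×10^-3) = 1.012×10^-10 F, so τ = RC = 8.268×10^-6 s.
The conduction current is I(t) = (V₀/R) e^(−t/τ), and the displacement current between the plates equals it.
t/τ = 1.379; I_d = (5.22/8.17×10^4) · e^(−1.379) = (6.389×10^-5)(0.2518) = 1.61×10^-5 A.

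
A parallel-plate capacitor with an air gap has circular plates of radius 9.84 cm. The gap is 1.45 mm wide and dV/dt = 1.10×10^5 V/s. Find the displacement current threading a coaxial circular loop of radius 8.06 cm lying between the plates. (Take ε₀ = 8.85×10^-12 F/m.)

With E = V/d, dE/dt = 7.586×10^7 V/(m·s) and πR² = 0.03042 m², giving I_d = ε₀ πR² dE/dt = 2.042×10^-5 A.
Since J_d is uniform, the enclosed fraction is (r/R)² = 0.6709, giving I_d,enc = 1.37×10^-5 A.

1.37×10^-5 A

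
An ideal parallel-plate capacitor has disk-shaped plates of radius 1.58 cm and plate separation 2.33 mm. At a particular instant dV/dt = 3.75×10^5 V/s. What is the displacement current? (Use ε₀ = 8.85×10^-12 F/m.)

The field between the plates is E = V/d, so dE/dt = (3.75×10^5)/(2.33×10^-3 m) = 1.609×10^8 V/(m·s).
I_d = ε₀ A (dE/dt) = (8.85×10^-12)(7.843×10^-4)(1.609×10^8) = 1.12×10^-6 A.

1.12×10^-6 A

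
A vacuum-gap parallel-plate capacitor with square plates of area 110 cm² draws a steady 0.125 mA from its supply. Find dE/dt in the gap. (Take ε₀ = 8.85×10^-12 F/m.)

Charge continuity gives I_d = I = 1.25×10^-4 A between the plates.
Since I_d = ε₀ A dE/dt, dE/dt = I_d/(ε₀A) = (1.25×10^-4)/((8.85×10^-12)(0.0110)) = 1.28×10^9 V/(m·s).

1.28×10^9 V/(m·s)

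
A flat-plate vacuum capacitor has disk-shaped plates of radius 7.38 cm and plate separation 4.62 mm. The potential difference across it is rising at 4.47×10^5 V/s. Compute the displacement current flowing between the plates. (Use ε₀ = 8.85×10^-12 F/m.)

1.47×10^-5 A

The displacement current equals the charging current C dV/dt. With C = ε₀A/d = (8.85×10^-12)(0.01711)/(4.62×10^-3) = 3.278×10^-11 F, I_d = (3.278×10^-11)(4.47×10^5) = 1.47×10^-5 A.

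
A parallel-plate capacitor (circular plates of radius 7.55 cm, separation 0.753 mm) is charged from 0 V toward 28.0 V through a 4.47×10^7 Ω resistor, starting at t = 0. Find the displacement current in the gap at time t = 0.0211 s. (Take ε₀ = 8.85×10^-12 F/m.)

C = ε₀A/d = (8.85×10^-12)(0.01791)/(7.53×10^-4) = 2.105×10^-10 F, so τ = RC = 9.409×10^-3 s.
The conduction current is I(t) = (V₀/R) e^(−t/τ), and the displacement current between the plates equals it.
t/τ = 2.243; I_d = (28.0/4.47×10^7) · e^(−2.243) = (6.264×10^-7)(0.1061) = 6.65×10^-8 A.

6.65×10^-8 A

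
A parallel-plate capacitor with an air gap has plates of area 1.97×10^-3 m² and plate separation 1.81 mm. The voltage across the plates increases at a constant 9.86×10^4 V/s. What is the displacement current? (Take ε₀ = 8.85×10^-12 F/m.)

C = ε₀A/d = (8.85×10^-12)(1.97×10^-3)/(1.81×10^-3) = 9.632×10^-12 F.
I_d = C dV/dt = (9.632×10^-12)(9.86×10^4) = 9.50×10^-7 A.

9.50×10^-7 A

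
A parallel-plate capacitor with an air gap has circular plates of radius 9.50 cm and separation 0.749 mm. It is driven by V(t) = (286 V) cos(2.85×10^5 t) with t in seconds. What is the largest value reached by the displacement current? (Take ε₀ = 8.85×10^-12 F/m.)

0.0273 A

C = ε₀A/d = (8.85×10^-12)(0.02835)/(7.49×10^-4) = 3.350×10^-10 F; ω = 2.85×10^5 rad/s.
I_d = C dV/dt, so |I_d|_max = C V₀ ω = (3.350×10^-10)(286)(2.85×10^5) = 0.0273 A.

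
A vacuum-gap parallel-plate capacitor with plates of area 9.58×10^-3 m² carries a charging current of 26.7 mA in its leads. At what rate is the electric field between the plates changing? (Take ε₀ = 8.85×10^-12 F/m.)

Charge continuity gives I_d = I = 0.0267 A between the plates.
Then dE/dt = I_d/(ε₀A) = 3.15×10^11 V/(m·s).

3.15×10^11 V/(m·s)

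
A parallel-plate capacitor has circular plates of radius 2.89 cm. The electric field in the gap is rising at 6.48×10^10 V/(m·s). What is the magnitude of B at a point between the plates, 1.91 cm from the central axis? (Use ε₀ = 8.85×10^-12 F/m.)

6.88×10^-9 T

I_d = ε₀ dΦ_E/dt = ε₀ πR² (dE/dt) = (8.85×10^-12)(2.624×10^-3)(6.48×10^10) = 1.505×10^-3 A through the full plate area.
∮B·dl = μ₀ I_d,enc with I_d,enc = I_d r²/R² = 6.574×10^-4 A; so B = μ₀ I_d,enc/(2πr) = 6.88×10^-9 T.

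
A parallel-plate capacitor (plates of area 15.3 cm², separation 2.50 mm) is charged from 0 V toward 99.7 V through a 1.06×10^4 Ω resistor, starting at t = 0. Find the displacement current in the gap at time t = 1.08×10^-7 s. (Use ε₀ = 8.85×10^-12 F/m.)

1.43×10^-3 A

C = ε₀A/d = (8.85×10^-12)(1.53×10^-3)/(2.50×10^-3) = 5.416×10^-12 F and τ = RC = 5.741×10^-8 s. I_d in the gap equals the RC charging current.
I_d(t) = (V₀/R) e^(−t/τ) = 9.406×10^-3 · e^(−1.881) = 1.43×10^-3 A.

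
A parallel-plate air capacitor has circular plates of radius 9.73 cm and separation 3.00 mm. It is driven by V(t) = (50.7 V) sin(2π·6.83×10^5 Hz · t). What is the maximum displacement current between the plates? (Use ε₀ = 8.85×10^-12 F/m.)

0.0191 A

C = ε₀A/d = (8.85×10^-12)(0.02974)/(3.00×10^-3) = 8.773×10^-11 F; ω = 2πf = 4.291×10^6 rad/s.
I_d = C dV/dt, so |I_d|_max = C V₀ ω = (8.773×10^-11)(50.7)(4.291×10^6) = 0.0191 A.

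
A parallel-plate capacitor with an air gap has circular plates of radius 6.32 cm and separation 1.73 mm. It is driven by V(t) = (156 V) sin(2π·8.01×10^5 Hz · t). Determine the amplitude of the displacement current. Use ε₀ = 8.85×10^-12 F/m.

0.0504 A

C = ε₀A/d = (8.85×10^-12)(0.01255)/(1.73×10^-3) = 6.420×10^-11 F; ω = 2πf = 5.033×10^6 rad/s.
I_d = C dV/dt, so |I_d|_max = C V₀ ω = (6.420×10^-11)(156)(5.033×10^6) = 0.0504 A.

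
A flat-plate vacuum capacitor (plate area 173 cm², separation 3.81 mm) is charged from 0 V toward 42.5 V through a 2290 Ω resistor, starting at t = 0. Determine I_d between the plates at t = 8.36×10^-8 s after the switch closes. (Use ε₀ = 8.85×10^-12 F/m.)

With C = ε₀A/d = (8.85×10^-12)(0.0173)/(3.81×10^-3) = 4.019×10^-11 F, the time constant is τ = RC = 9.204×10^-8 s, so t/τ = 0.9083 and e^(−t/τ) = 0.4032.
I_d = I_cond = (V₀/R) e^(−t/τ) = (0.01856)(0.4032) = 7.48×10^-3 A.

7.48×10^-3 A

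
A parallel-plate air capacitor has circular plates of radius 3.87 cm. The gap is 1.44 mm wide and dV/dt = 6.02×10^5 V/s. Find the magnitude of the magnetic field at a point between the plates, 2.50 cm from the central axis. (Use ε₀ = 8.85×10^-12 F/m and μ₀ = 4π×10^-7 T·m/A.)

With E = V/d, dE/dt = 4.181×10^8 V/(m·s) and πR² = 4.705×10^-3 m², giving I_d = ε₀ πR² dE/dt = 1.741×10^-5 A.
∮B·dl = μ₀ I_d,enc with I_d,enc = I_d r²/R² = 7.265×10^-6 A; so B = μ₀ I_d,enc/(2πr) = 5.81×10^-11 T.

5.81×10^-11 T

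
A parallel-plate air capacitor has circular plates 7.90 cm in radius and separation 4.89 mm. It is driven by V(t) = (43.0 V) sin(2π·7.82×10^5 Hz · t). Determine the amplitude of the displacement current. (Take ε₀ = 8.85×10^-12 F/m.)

The displacement current equals the conduction current C dV/dt, which peaks at C V₀ ω.
With C = ε₀A/d = (8.85×10^-12)(0.01961)/(4.89×10^-3) = 3.549×10^-11 F and ω = 2πf = 4.913×10^6 rad/s, I_d,max = (3.549×10^-11)(43.0)(4.913×10^6) = 7.50×10^-3 A.

7.50×10^-3 A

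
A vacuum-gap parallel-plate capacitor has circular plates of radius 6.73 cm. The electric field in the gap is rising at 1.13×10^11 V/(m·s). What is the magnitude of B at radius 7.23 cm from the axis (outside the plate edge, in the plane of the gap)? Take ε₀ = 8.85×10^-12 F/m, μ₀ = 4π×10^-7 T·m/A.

Through the whole plate area (πR² = 0.01423 m²), I_d = ε₀ πR² dE/dt = 0.01423 A.
For r ≥ R the full I_d is enclosed: B = μ₀ I_d/(2πr) = (4π×10^-7)(0.01423)/(2π·0.0723) = 3.94×10^-8 T.

3.94×10^-8 T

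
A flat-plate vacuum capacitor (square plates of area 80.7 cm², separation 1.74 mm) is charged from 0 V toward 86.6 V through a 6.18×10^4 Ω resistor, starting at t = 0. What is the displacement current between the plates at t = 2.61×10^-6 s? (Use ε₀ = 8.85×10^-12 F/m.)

C = ε₀A/d = (8.85×10^-12)(8.07×10^-3)/(1.74×10^-3) = 4.105×10^-11 F and τ = RC = 2.537×10^-6 s. I_d in the gap equals the RC charging current.
I_d(t) = (V₀/R) e^(−t/τ) = 1.401×10^-3 · e^(−1.029) = 5.01×10^-4 A.

5.01×10^-4 A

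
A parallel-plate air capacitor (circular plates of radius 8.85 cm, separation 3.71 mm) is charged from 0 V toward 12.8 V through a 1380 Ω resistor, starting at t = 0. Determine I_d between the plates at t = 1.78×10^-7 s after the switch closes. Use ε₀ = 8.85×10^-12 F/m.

1.03×10^-3 A

C = ε₀A/d = (8.85×10^-12)(0.02461)/(3.71×10^-3) = 5.871×10^-11 F and τ = RC = 8.102×10^-8 s. I_d in the gap equals the RC charging current.
I_d(t) = (V₀/R) e^(−t/τ) = 9.275×10^-3 · e^(−2.197) = 1.03×10^-3 A.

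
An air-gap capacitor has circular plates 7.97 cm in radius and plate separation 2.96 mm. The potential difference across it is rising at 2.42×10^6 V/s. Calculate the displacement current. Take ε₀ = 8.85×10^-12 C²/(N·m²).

The displacement current equals the charging current C dV/dt. With C = ε₀A/d = (8.85×10^-12)(0.01996)/(2.96×10^-3) = 5.968×10^-11 F, I_d = (5.968×10^-11)(2.42×10^6) = 1.44×10^-4 A.

1.44×10^-4 A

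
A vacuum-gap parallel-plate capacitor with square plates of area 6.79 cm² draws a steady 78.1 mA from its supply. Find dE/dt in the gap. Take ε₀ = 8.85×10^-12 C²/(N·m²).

1.30×10^13 V/(m·s)

By continuity, I_d in the gap equals the 78.1 mA flowing in the wire.
Inverting I_d = ε₀ A dE/dt gives dE/dt = 0.0781 / (8.85×10^-12 · 6.79×10^-4) = 1.30×10^13 V/(m·s).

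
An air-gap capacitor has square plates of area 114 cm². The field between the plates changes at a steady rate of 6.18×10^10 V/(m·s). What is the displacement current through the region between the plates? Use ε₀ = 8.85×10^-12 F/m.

With a uniform field, Φ_E = EA, so I_d = ε₀ A dE/dt = 6.24×10^-3 A.

6.24×10^-3 A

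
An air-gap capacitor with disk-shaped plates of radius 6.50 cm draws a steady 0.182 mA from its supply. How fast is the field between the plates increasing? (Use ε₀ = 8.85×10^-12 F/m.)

1.55×10^9 V/(m·s)

The displacement current between the plates equals the conduction current, I_d = 0.182 mA.
Since I_d = ε₀ A dE/dt, dE/dt = I_d/(ε₀A) = (1.82×10^-4)/((8.85×10^-12)(0.01327)) = 1.55×10^9 V/(m·s).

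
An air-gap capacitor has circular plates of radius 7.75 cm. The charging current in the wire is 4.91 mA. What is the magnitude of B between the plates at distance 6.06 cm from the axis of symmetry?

By continuity the displacement current in the gap matches the conduction current: I_d = 4.91×10^-3 A.
∮B·dl = μ₀ I_d,enc with I_d,enc = I_d r²/R² = 3.002×10^-3 A; so B = μ₀ I_d,enc/(2πr) = 9.91×10^-9 T.

9.91×10^-9 T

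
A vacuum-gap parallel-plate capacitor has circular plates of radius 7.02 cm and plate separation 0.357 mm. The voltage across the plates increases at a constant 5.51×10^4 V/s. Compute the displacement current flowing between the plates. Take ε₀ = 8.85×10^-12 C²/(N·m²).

E = V/d so dE/dt = (dV/dt)/d = 1.543×10^8 V/(m·s), and I_d = ε₀ A dE/dt = (8.85×10^-12)(0.01548)(1.543×10^8) = 2.11×10^-5 A.

2.11×10^-5 A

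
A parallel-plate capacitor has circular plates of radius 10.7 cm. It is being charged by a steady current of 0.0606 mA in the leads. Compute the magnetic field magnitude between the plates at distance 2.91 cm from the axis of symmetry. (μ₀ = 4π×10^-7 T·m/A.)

3.08×10^-11 T

Between the plates the displacement current equals the wire current: I_d = 0.0606 mA = 6.06×10^-5 A.
For r < R the Ampère–Maxwell law gives B(2πr) = μ₀ I_d (r²/R²), so B = μ₀ I_d r/(2πR²) = (4π×10^-7)(6.06×10^-5)(0.0291)/(2π·0.107²) = 3.08×10^-11 T.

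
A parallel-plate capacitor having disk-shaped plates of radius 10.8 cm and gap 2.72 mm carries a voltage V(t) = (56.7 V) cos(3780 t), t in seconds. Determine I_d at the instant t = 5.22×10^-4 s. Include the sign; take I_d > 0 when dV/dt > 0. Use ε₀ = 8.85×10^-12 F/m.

-2.35×10^-5 A

dV/dt = (56.7)(3780)·−sin(1.97316) = -1.972×10^5 V/s.
I_d = C dV/dt with C = ε₀A/d = (8.85×10^-12)(0.03664)/(2.72×10^-3) = 1.192×10^-10 F, so I_d = (1.192×10^-10)(-1.972×10^5) = -2.35×10^-5 A.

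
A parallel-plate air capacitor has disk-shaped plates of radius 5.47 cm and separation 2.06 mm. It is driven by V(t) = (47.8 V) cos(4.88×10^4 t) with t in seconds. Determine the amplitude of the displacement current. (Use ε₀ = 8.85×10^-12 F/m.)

9.42×10^-5 A

(dE/dt)_max = V₀ω/d = 1.132×10^9 V/(m·s); ω = 4.88×10^4 rad/s.
I_d,max = ε₀ A (dE/dt)_max = (8.85×10^-12)(9.400×10^-3)(1.132×10^9) = 9.42×10^-5 A.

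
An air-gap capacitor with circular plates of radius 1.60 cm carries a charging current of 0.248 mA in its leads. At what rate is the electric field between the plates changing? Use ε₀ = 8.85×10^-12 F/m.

3.48×10^10 V/(m·s)

By continuity, I_d in the gap equals the 0.248 mA flowing in the wire.
Inverting I_d = ε₀ A dE/dt gives dE/dt = 2.48×10^-4 / (8.85×10^-12 · 8.042×10^-4) = 3.48×10^10 V/(m·s).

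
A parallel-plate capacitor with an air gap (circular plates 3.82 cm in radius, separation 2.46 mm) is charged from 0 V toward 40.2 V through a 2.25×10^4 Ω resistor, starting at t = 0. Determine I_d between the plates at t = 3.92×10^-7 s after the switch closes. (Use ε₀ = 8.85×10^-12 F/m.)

C = ε₀A/d = (8.85×10^-12)(4.584×10^-3)/(2.46×10^-3) = 1.649×10^-11 F and τ = RC = 3.710×10^-7 s. I_d in the gap equals the RC charging current.
I_d(t) = (V₀/R) e^(−t/τ) = 1.787×10^-3 · e^(−1.057) = 6.21×10^-4 A.

6.21×10^-4 A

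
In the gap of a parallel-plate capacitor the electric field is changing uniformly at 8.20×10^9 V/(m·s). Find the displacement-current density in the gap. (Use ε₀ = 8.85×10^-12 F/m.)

The displacement-current density is ε₀ ∂E/∂t = (8.85×10^-12)(8.20×10^9) = 0.0726 A/m².

0.0726 A/m²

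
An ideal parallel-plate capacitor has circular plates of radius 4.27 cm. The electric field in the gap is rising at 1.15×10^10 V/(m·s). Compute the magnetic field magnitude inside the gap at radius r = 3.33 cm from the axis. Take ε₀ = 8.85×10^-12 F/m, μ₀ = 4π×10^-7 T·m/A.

2.13×10^-9 T

Through the whole plate area (πR² = 5.728×10^-3 m²), I_d = ε₀ πR² dE/dt = 5.830×10^-4 A.
An Ampèrian loop of radius r encloses a fraction (r/R)² of I_d. Then B·2πr = μ₀ I_d (r/R)², giving B = μ₀ I_d r/(2πR²) = 2.13×10^-9 T.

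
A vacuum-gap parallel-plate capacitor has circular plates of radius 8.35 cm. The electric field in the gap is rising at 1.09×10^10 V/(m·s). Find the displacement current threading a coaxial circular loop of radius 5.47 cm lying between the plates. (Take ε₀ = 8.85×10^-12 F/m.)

I_d = ε₀ dΦ_E/dt = ε₀ πR² (dE/dt) = (8.85×10^-12)(0.02190)(1.09×10^10) = 2.113×10^-3 A through the full plate area.
The field is uniform, so I_d,enc = I_d (r/R)² = (2.113×10^-3)(5.47/8.35)² = 9.07×10^-4 A.

9.07×10^-4 A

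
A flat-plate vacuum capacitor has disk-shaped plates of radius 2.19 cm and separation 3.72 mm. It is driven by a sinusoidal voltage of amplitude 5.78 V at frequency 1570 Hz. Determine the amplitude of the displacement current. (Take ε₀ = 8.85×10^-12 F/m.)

(dE/dt)_max = V₀ω/d = 1.533×10^7 V/(m·s); ω = 2πf = 9865 rad/s.
I_d,max = ε₀ A (dE/dt)_max = (8.85×10^-12)(1.507×10^-3)(1.533×10^7) = 2.04×10^-7 A.

2.04×10^-7 A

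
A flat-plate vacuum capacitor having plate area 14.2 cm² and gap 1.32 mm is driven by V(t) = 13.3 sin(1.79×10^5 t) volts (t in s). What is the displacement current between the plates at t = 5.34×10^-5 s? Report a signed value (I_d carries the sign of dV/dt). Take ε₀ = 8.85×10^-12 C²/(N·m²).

dE/dt = (V₀ω/d)·cos(ωt) with ωt = 9.5586 rad: (13.3)(1.79×10^5)(-0.9911)/(1.32×10^-3) = -1.788×10^9 V/(m·s).
I_d = ε₀ A dE/dt = (8.85×10^-12)(1.42×10^-3)(-1.788×10^9) = -2.25×10^-5 A.

-2.25×10^-5 A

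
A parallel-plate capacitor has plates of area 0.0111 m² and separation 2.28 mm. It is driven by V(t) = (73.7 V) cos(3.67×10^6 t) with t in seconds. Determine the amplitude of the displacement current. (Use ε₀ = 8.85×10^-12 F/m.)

The displacement current equals the conduction current C dV/dt, which peaks at C V₀ ω.
With C = ε₀A/d = (8.85×10^-12)(0.0111)/(2.28×10^-3) = 4.309×10^-11 F and ω = 3.67×10^6 rad/s, I_d,max = (4.309×10^-11)(73.7)(3.67×10^6) = 0.0117 A.

0.0117 A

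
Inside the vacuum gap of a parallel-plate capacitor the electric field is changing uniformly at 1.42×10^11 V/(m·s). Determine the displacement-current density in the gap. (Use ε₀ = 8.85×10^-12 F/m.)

J_d = ε₀ dE/dt = (8.85×10^-12)(1.42×10^11) = 1.26 A/m².

1.26 A/m²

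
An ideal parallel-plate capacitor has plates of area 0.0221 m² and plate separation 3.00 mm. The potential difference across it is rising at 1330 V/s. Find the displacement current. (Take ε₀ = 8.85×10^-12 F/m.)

8.67×10^-8 A

The field between the plates is E = V/d, so dE/dt = (1330)/(3.00×10^-3 m) = 4.433×10^5 V/(m·s).
I_d = ε₀ A (dE/dt) = (8.85×10^-12)(0.0221)(4.433×10^5) = 8.67×10^-8 A.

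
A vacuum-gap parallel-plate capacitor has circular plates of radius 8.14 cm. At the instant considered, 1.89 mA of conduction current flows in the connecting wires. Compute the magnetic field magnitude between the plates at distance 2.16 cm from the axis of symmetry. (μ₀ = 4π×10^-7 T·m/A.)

1.23×10^-9 T

Between the plates the displacement current equals the wire current: I_d = 1.89 mA = 1.89×10^-3 A.
An Ampèrian loop of radius r encloses a fraction (r/R)² of I_d. Then B·2πr = μ₀ I_d (r/R)², giving B = μ₀ I_d r/(2πR²) = 1.23×10^-9 T.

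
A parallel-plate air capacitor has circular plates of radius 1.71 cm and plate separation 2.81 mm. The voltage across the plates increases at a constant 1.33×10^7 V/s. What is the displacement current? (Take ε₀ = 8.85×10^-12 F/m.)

3.85×10^-5 A

C = ε₀A/d = (8.85×10^-12)(9.186×10^-4)/(2.81×10^-3) = 2.893×10^-12 F.
I_d = C dV/dt = (2.893×10^-12)(1.33×10^7) = 3.85×10^-5 A.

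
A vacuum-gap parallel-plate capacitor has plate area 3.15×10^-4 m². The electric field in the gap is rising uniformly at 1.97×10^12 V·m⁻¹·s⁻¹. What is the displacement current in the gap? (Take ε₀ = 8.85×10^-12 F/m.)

5.49×10^-3 A

With a uniform field, Φ_E = EA, so I_d = ε₀ A dE/dt = 5.49×10^-3 A.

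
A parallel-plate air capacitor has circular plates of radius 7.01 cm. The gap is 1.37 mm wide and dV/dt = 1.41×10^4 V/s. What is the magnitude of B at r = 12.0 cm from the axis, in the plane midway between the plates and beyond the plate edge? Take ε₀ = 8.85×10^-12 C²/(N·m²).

2.34×10^-12 T

dE/dt = (dV/dt)/d = 1.029×10^7 V/(m·s); I_d = ε₀(πR²)(dE/dt) = (8.85×10^-12)(0.01544)(1.029×10^7) = 1.406×10^-6 A.
With r > R the enclosed displacement current is the full I_d; B = μ₀ I_d / (2πr) = 2.34×10^-12 T.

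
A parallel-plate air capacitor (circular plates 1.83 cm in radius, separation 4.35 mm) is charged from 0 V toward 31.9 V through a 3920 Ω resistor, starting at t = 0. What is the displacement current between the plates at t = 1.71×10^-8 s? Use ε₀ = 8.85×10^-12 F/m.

C = ε₀A/d = (8.85×10^-12)(1.052×10^-3)/(4.35×10^-3) = 2.140×10^-12 F, so τ = RC = 8.389×10^-9 s.
The conduction current is I(t) = (V₀/R) e^(−t/τ), and the displacement current between the plates equals it.
t/τ = 2.038; I_d = (31.9/3920) · e^(−2.038) = (8.138×10^-3)(0.1303) = 1.06×10^-3 A.

1.06×10^-3 A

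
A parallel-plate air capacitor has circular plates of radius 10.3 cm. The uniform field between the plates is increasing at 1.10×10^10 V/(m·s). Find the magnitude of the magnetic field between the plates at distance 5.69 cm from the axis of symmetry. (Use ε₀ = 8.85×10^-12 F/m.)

3.48×10^-9 T

Through the whole plate area (πR² = 0.03333 m²), I_d = ε₀ πR² dE/dt = 3.245×10^-3 A.
∮B·dl = μ₀ I_d,enc with I_d,enc = I_d r²/R² = 9.903×10^-4 A; so B = μ₀ I_d,enc/(2πr) = 3.48×10^-9 T.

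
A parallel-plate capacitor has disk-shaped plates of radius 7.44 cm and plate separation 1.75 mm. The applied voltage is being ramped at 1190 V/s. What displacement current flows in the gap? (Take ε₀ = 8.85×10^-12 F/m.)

1.05×10^-7 A

The displacement current equals the charging current C dV/dt. With C = ε₀A/d = (8.85×10^-12)(0.01739)/(1.75×10^-3) = 8.794×10^-11 F, I_d = (8.794×10^-11)(1190) = 1.05×10^-7 A.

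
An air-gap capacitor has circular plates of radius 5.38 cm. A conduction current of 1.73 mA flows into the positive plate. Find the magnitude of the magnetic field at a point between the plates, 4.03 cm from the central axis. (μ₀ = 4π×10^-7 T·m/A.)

No conduction current crosses the gap, so I_d there equals the 1.73×10^-3 A in the leads.
An Ampèrian loop of radius r encloses a fraction (r/R)² of I_d. Then B·2πr = μ₀ I_d (r/R)², giving B = μ₀ I_d r/(2πR²) = 4.82×10^-9 T.

4.82×10^-9 T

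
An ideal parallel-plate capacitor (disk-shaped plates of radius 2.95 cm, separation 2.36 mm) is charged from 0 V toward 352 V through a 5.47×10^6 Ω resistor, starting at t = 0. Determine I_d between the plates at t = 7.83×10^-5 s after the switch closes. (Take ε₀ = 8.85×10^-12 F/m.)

1.59×10^-5 A

C = ε₀A/d = (8.85×10^-12)(2.734×10^-3)/(2.36×10^-3) = 1.025×10^-11 F and τ = RC = 5.607×10^-5 s. I_d in the gap equals the RC charging current.
I_d(t) = (V₀/R) e^(−t/τ) = 6.435×10^-5 · e^(−1.396) = 1.59×10^-5 A.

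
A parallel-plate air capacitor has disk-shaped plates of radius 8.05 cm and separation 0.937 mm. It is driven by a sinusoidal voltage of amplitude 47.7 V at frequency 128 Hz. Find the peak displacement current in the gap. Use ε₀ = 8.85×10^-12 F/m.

7.38×10^-6 A

The displacement current equals the conduction current C dV/dt, which peaks at C V₀ ω.
With C = ε₀A/d = (8.85×10^-12)(0.02036)/(9.37×10^-4) = 1.923×10^-10 F and ω = 2πf = 804.2 rad/s, I_d,max = (1.923×10^-10)(47.7)(804.2) = 7.38×10^-6 A.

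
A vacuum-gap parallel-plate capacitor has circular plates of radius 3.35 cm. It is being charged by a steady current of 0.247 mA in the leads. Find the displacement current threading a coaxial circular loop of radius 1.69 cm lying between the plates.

Between the plates the displacement current equals the wire current: I_d = 0.247 mA = 2.47×10^-4 A.
Since J_d is uniform, the enclosed fraction is (r/R)² = 0.2545, giving I_d,enc = 6.29×10^-5 A.

6.29×10^-5 A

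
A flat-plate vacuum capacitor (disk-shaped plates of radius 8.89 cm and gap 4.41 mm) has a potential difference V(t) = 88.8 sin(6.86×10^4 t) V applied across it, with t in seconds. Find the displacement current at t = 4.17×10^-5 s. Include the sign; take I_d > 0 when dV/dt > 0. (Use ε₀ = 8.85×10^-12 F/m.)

-2.92×10^-4 A

dV/dt = (88.8)(6.86×10^4)·cos(2.86062) = -5.853×10^6 V/s.
I_d = C dV/dt with C = ε₀A/d = (8.85×10^-12)(0.02483)/(4.41×10^-3) = 4.983×10^-11 F, so I_d = (4.983×10^-11)(-5.853×10^6) = -2.92×10^-4 A.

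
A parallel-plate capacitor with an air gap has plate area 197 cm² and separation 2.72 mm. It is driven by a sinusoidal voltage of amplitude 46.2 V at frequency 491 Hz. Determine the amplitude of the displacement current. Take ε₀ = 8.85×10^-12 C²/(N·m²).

9.14×10^-6 A

C = ε₀A/d = (8.85×10^-12)(0.0197)/(2.72×10^-3) = 6.410×10^-11 F; ω = 2πf = 3085 rad/s.
I_d = C dV/dt, so |I_d|_max = C V₀ ω = (6.410×10^-11)(46.2)(3085) = 9.14×10^-6 A.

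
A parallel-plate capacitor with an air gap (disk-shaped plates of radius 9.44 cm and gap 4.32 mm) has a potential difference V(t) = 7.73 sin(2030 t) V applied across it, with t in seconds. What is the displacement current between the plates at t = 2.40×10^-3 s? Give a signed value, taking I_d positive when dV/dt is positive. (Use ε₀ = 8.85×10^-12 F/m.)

1.43×10^-7 A

C = ε₀A/d = (8.85×10^-12)(0.02800)/(4.32×10^-3) = 5.736×10^-11 F. dV/dt = V₀ω·cos(ωt); at ωt = 4.872 rad this factor is 0.1589.
I_d = C dV/dt = (5.736×10^-11)(7.73)(2030)(0.1589) = 1.43×10^-7 A.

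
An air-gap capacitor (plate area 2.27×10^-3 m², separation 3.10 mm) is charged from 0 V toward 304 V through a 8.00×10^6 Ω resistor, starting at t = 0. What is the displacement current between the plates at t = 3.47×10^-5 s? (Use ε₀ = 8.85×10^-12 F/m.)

C = ε₀A/d = (8.85×10^-12)(2.27×10^-3)/(3.10×10^-3) = 6.480×10^-12 F and τ = RC = 5.184×10^-5 s. I_d in the gap equals the RC charging current.
I_d(t) = (V₀/R) e^(−t/τ) = 3.800×10^-5 · e^(−0.6694) = 1.95×10^-5 A.

1.95×10^-5 A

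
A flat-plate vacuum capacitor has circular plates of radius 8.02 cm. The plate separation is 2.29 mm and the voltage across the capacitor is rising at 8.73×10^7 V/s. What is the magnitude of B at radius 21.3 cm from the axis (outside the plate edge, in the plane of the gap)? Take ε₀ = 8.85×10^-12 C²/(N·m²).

dE/dt = (dV/dt)/d = 3.812×10^10 V/(m·s); I_d = ε₀(πR²)(dE/dt) = (8.85×10^-12)(0.02021)(3.812×10^10) = 6.818×10^-3 A.
For r ≥ R the full I_d is enclosed: B = μ₀ I_d/(2πr) = (4π×10^-7)(6.818×10^-3)/(2π·0.213) = 6.40×10^-9 T.

6.40×10^-9 T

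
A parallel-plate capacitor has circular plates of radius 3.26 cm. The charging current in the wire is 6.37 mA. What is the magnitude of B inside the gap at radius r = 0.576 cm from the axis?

6.90×10^-9 T

By continuity the displacement current in the gap matches the conduction current: I_d = 6.37×10^-3 A.
For r < R the Ampère–Maxwell law gives B(2πr) = μ₀ I_d (r²/R²), so B = μ₀ I_d r/(2πR²) = (4π×10^-7)(6.37×10^-3)(5.76×10^-3)/(2π·0.0326²) = 6.90×10^-9 T.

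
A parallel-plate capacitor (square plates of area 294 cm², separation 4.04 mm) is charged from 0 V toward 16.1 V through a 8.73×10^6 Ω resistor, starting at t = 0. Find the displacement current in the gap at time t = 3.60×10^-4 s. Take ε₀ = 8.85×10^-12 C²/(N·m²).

9.72×10^-7 A

C = ε₀A/d = (8.85×10^-12)(0.0294)/(4.04×10^-3) = 6.440×10^-11 F and τ = RC = 5.622×10^-4 s. I_d in the gap equals the RC charging current.
I_d(t) = (V₀/R) e^(−t/τ) = 1.844×10^-6 · e^(−0.6403) = 9.72×10^-7 A.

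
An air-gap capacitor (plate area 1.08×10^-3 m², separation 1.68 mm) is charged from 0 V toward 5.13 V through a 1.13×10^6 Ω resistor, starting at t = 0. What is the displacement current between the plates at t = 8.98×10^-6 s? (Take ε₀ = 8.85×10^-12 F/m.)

1.12×10^-6 A

With C = ε₀A/d = (8.85×10^-12)(1.08×10^-3)/(1.68×10^-3) = 5.689×10^-12 F, the time constant is τ = RC = 6.429×10^-6 s, so t/τ = 1.397 and e^(−t/τ) = 0.2473.
I_d = I_cond = (V₀/R) e^(−t/τ) = (4.540×10^-6)(0.2473) = 1.12×10^-6 A.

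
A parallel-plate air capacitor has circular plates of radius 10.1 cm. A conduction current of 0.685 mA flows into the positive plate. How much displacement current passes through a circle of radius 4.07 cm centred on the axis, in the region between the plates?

1.11×10^-4 A

No conduction current crosses the gap, so I_d there equals the 6.85×10^-4 A in the leads.
Since J_d is uniform, the enclosed fraction is (r/R)² = 0.1624, giving I_d,enc = 1.11×10^-4 A.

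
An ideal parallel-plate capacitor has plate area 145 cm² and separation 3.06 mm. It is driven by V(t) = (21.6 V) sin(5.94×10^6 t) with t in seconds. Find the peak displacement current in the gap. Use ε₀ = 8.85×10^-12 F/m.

(dE/dt)_max = V₀ω/d = 4.193×10^10 V/(m·s); ω = 5.94×10^6 rad/s.
I_d,max = ε₀ A (dE/dt)_max = (8.85×10^-12)(0.0145)(4.193×10^10) = 5.38×10^-3 A.

5.38×10^-3 A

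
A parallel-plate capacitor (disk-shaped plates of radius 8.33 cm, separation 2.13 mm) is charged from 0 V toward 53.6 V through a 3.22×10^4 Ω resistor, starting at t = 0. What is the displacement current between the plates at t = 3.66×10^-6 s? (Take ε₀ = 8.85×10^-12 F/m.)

With C = ε₀A/d = (8.85×10^-12)(0.02180)/(2.13×10^-3) = 9.058×10^-11 F, the time constant is τ = RC = 2.917×10^-6 s, so t/τ = 1.255 and e^(−t/τ) = 0.2851.
I_d = I_cond = (V₀/R) e^(−t/τ) = (1.665×10^-3)(0.2851) = 4.75×10^-4 A.

4.75×10^-4 A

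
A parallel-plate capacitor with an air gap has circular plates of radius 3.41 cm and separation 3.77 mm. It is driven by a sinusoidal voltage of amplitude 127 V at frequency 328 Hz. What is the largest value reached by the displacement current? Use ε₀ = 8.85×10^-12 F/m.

(dE/dt)_max = V₀ω/d = 6.943×10^7 V/(m·s); ω = 2πf = 2061 rad/s.
I_d,max = ε₀ A (dE/dt)_max = (8.85×10^-12)(3.653×10^-3)(6.943×10^7) = 2.24×10^-6 A.

2.24×10^-6 A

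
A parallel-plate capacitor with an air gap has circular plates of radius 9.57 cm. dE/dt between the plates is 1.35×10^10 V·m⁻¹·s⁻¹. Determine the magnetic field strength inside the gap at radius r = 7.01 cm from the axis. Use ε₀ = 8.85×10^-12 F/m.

5.26×10^-9 T

I_d = ε₀ dΦ_E/dt = ε₀ πR² (dE/dt) = (8.85×10^-12)(0.02877)(1.35×10^10) = 3.437×10^-3 A through the full plate area.
For r < R the Ampère–Maxwell law gives B(2πr) = μ₀ I_d (r²/R²), so B = μ₀ I_d r/(2πR²) = (4π×10^-7)(3.437×10^-3)(0.0701)/(2π·0.0957²) = 5.26×10^-9 T.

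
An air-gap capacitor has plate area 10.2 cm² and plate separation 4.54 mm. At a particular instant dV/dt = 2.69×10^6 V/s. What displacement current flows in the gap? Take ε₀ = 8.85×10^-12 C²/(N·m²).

The field between the plates is E = V/d, so dE/dt = (2.69×10^6)/(4.54×10^-3 m) = 5.925×10^8 V/(m·s).
I_d = ε₀ A (dE/dt) = (8.85×10^-12)(1.02×10^-3)(5.925×10^8) = 5.35×10^-6 A.

5.35×10^-6 A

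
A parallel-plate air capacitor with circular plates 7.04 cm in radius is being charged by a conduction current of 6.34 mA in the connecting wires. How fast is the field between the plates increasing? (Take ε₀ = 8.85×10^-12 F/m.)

4.60×10^10 V/(m·s)

Charge continuity gives I_d = I = 6.34×10^-3 A between the plates.
Since I_d = ε₀ A dE/dt, dE/dt = I_d/(ε₀A) = (6.34×10^-3)/((8.85×10^-12)(0.01557)) = 4.60×10^10 V/(m·s).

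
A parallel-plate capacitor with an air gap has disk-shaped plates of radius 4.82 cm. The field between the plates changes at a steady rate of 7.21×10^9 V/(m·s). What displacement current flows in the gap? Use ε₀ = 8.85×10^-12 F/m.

4.66×10^-4 A

With a uniform field, Φ_E = EA, so I_d = ε₀ A dE/dt = 4.66×10^-4 A.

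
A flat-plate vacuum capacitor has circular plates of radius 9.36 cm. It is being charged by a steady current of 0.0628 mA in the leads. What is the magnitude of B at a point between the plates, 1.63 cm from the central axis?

By continuity the displacement current in the gap matches the conduction current: I_d = 6.28×10^-5 A.
For r < R the Ampère–Maxwell law gives B(2πr) = μ₀ I_d (r²/R²), so B = μ₀ I_d r/(2πR²) = (4π×10^-7)(6.28×10^-5)(0.0163)/(2π·0.0936²) = 2.34×10^-11 T.

2.34×10^-11 T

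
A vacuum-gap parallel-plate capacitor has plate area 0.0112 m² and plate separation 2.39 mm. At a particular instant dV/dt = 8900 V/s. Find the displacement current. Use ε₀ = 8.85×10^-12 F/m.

3.69×10^-7 A

E = V/d so dE/dt = (dV/dt)/d = 3.724×10^6 V/(m·s), and I_d = ε₀ A dE/dt = (8.85×10^-12)(0.0112)(3.724×10^6) = 3.69×10^-7 A.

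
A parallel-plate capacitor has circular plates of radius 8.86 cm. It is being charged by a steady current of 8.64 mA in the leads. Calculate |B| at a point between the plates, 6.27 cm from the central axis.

1.38×10^-8 T

By continuity the displacement current in the gap matches the conduction current: I_d = 8.64×10^-3 A.
For r < R the Ampère–Maxwell law gives B(2πr) = μ₀ I_d (r²/R²), so B = μ₀ I_d r/(2πR²) = (4π×10^-7)(8.64×10^-3)(0.0627)/(2π·0.0886²) = 1.38×10^-8 T.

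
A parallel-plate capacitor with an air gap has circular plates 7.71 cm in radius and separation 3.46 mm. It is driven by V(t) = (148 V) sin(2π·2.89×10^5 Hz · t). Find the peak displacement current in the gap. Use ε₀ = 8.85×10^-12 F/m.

0.0128 A

The displacement current equals the conduction current C dV/dt, which peaks at C V₀ ω.
With C = ε₀A/d = (8.85×10^-12)(0.01867)/(3.46×10^-3) = 4.775×10^-11 F and ω = 2πf = 1.816×10^6 rad/s, I_d,max = (4.775×10^-11)(148)(1.816×10^6) = 0.0128 A.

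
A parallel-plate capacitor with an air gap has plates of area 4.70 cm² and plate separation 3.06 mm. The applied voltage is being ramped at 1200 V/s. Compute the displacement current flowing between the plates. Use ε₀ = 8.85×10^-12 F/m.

1.63×10^-9 A

The displacement current equals the charging current C dV/dt. With C = ε₀A/d = (8.85×10^-12)(4.70×10^-4)/(3.06×10^-3) = 1.359×10^-12 F, I_d = (1.359×10^-12)(1200) = 1.63×10^-9 A.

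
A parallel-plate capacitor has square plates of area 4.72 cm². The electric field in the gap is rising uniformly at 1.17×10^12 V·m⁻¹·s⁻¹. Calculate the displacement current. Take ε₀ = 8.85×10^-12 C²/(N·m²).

4.89×10^-3 A

I_d = ε₀ A (dE/dt) = (8.85×10^-12)(4.72×10^-4 m²)(1.17×10^12) = 4.89×10^-3 A.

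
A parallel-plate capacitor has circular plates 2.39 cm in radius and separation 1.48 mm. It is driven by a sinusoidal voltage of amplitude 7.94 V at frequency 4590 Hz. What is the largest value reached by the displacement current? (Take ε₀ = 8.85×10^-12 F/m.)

(dE/dt)_max = V₀ω/d = 1.547×10^8 V/(m·s); ω = 2πf = 2.884×10^4 rad/s.
I_d,max = ε₀ A (dE/dt)_max = (8.85×10^-12)(1.795×10^-3)(1.547×10^8) = 2.46×10^-6 A.

2.46×10^-6 A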